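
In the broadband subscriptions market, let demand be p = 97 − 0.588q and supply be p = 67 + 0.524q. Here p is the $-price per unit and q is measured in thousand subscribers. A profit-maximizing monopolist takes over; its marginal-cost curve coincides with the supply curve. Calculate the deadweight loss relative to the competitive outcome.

$48.41 thousand

Competitive equilibrium: 97 − 0.588q = 67 + 0.524q → q* = 26.9784, p* = 81.1367.
Marginal revenue: MR = 97 − 1.176q. Set MR = MC: 97 − 1.176q = 67 + 0.524q → q_m = 17.6471.
Price p_m = 97 − 0.588·17.6471 = 86.6235; MC(q_m) = 67 + 0.524·17.6471 = 76.2471.
Competitive q* = 26.9784, so Δq = 9.3313; wedge = 86.6235 − 76.2471 = 10.3764.
Welfare loss = ½ × 9.3313 × 10.3764 = $48.41 thousand.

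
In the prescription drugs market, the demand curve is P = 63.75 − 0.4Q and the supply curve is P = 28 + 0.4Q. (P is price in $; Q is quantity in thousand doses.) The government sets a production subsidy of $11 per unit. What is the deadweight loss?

$75.625 thousand

Competitive equilibrium: 63.75 − 0.4Q = 28 + 0.4Q → Q* = 44.6875, P* = 45.875.
The subsidy lowers effective supply by 11: P = 17 + 0.4Q.
New quantity: 63.75 − 0.4Q = 17 + 0.4Q → Q' = 58.4375.
Overproduction ΔQ = 58.4375 − 44.6875 = 13.75; wedge = subsidy = 11.
The triangle = ½ × 13.75 × 11 = $75.625 thousand.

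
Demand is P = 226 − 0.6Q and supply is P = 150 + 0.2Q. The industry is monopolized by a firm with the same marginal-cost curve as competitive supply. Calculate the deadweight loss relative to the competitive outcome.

663.06

Competitive equilibrium: 226 − 0.6Q = 150 + 0.2Q → Q* = 95, P* = 169.
Marginal revenue: MR = 226 − 1.2Q. Set MR = MC: 226 − 1.2Q = 150 + 0.2Q → Q_m = 54.2857.
Price P_m = 226 − 0.6·54.2857 = 193.4286; MC(Q_m) = 150 + 0.2·54.2857 = 160.8571.
Competitive Q* = 95, so ΔQ = 40.7143; wedge = 193.4286 − 160.8571 = 32.5715.
Welfare loss = ½ × 40.7143 × 32.5715 = 663.06.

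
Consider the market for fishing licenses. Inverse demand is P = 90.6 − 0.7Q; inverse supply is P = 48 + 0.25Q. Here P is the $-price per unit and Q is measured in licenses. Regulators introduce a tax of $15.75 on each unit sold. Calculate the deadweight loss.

$130.56

Competitive equilibrium: 90.6 − 0.7Q = 48 + 0.25Q → Q* = 44.8421, P* = 59.2105.
With the tax, the buyer price exceeds the seller price by 15.75: (90.6 − 0.7Q) − (48 + 0.25Q) = 15.75 → Q' = 28.2632.
ΔQ = 44.8421 − 28.2632 = 16.5789; the wedge equals the tax, 15.75.
Welfare loss = ½ × 16.5789 × 15.75 = $130.56.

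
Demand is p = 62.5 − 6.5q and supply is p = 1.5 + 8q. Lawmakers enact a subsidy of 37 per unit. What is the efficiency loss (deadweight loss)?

Competitive equilibrium: 62.5 − 6.5q = 1.5 + 8q → q* = 4.2069, p* = 35.1552.
The subsidy lowers effective supply by 37: p = 8q − 35.5.
New quantity: 62.5 − 6.5q = 8q − 35.5 → q' = 6.7586.
Overproduction Δq = 6.7586 − 4.2069 = 2.5517; wedge = subsidy = 37.
Welfare loss = ½ × 2.5517 × 37 = 47.21.

47.21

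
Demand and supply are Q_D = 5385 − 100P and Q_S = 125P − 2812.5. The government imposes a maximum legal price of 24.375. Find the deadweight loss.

20447.35

In inverse form: demand P = 53.85 − 0.01Q, supply P = 22.5 + 0.008Q.
Competitive equilibrium: 53.85 − 0.01Q = 22.5 + 0.008Q → Q* = 1741.66667, P* = 36.43333.
At the ceiling P = 24.375, quantity supplied = (24.375 − 22.5)/0.008 = 234.375.
Willingness to pay at Q' = 234.375: 53.85 − 0.01·234.375 = 51.50625.
ΔQ = 1741.66667 − 234.375 = 1507.29167; wedge = 51.50625 − 24.375 = 27.13125.
The triangle = ½ × 1507.29167 × 27.13125 = 20447.35.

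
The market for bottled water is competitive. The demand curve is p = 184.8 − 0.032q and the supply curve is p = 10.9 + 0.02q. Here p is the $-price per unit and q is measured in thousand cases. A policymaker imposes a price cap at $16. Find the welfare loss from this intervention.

$248127.02 thousand

Competitive equilibrium: 184.8 − 0.032q = 10.9 + 0.02q → q* = 3344.2308, p* = 77.7846.
At the ceiling p = 16, quantity supplied = (16 − 10.9)/0.02 = 255.
Willingness to pay at q' = 255: 184.8 − 0.032·255 = 176.64.
Δq = 3344.2308 − 255 = 3089.2308; wedge = 176.64 − 16 = 160.64.
Deadweight loss = ½ × 3089.2308 × 160.64 = $248127.02 thousand.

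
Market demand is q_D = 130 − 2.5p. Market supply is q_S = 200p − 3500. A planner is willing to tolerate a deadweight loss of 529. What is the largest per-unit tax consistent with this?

In inverse form: demand p = 52 − 0.4q, supply p = 17.5 + 0.005q.
Competitive equilibrium: 52 − 0.4q = 17.5 + 0.005q → q* = 85.1852, p* = 17.9259.
A tax t gives Δq = t/0.405 and wedge t, so DWL = t²/0.81.
t²/0.81 = 529 → t² = 428.49 → t = 20.7.

20.7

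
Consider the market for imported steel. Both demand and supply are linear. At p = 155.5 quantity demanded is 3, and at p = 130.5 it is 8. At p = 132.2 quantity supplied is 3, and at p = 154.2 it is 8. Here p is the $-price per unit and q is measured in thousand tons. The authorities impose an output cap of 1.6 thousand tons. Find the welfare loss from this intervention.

$70.71 thousand

Demand slope = (130.5 − 155.5)/(8 − 3) = −5, so p = 170.5 − 5q.
Supply slope = (154.2 − 132.2)/(8 − 3) = 4.4, so p = 119 + 4.4q.
Competitive equilibrium: 170.5 − 5q = 119 + 4.4q → q* = 5.4787, p* = 143.1064.
At q = 1.6: demand price = 170.5 − 5·1.6 = 162.5; supply price = 119 + 4.4·1.6 = 126.04.
Δq = 5.4787 − 1.6 = 3.8787; wedge = 162.5 − 126.04 = 36.46.
The triangle = ½ × 3.8787 × 36.46 = $70.71 thousand.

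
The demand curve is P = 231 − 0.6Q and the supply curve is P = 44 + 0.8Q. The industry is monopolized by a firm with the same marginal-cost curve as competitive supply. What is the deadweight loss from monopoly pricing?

1124

Competitive equilibrium: 231 − 0.6Q = 44 + 0.8Q → Q* = 133.5714, P* = 150.8571.
Marginal revenue: MR = 231 − 1.2Q. Set MR = MC: 231 − 1.2Q = 44 + 0.8Q → Q_m = 93.5.
Price P_m = 231 − 0.6·93.5 = 174.9; MC(Q_m) = 44 + 0.8·93.5 = 118.8.
Competitive Q* = 133.5714, so ΔQ = 40.0714; wedge = 174.9 − 118.8 = 56.1.
The triangle = ½ × 40.0714 × 56.1 = 1124.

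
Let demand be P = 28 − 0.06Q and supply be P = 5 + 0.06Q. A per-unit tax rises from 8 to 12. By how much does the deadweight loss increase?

333.33

Competitive equilibrium: 28 − 0.06Q = 5 + 0.06Q → Q* = 191.6667, P* = 16.5.
For a per-unit tax t: ΔQ = t/0.12, so DWL = ½·t·(t/0.12) = t²/0.24.
At t = 8: DWL = 266.667. At t = 12: DWL = 600.
Increase = 600 − 266.667 = 333.33.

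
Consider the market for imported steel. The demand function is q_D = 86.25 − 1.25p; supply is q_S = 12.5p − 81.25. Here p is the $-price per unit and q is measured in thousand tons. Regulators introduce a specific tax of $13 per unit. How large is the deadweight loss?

In inverse form: demand p = 69 − 0.8q, supply p = 6.5 + 0.08q.
Competitive equilibrium: 69 − 0.8q = 6.5 + 0.08q → q* = 71.0227, p* = 12.1818.
With the tax, the buyer price exceeds the seller price by 13: (69 − 0.8q) − (6.5 + 0.08q) = 13 → q' = 56.25.
Δq = 71.0227 − 56.25 = 14.7727; the wedge equals the tax, 13.
The triangle = ½ × 14.7727 × 13 = $96.02 thousand.

$96.02 thousand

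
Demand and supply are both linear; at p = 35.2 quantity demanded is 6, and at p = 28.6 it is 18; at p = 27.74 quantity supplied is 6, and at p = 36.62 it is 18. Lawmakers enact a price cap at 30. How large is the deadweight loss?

4.80

Demand slope = (28.6 − 35.2)/(18 − 6) = −0.55, so p = 38.5 − 0.55q.
Supply slope = (36.62 − 27.74)/(18 − 6) = 0.74, so p = 23.3 + 0.74q.
Competitive equilibrium: 38.5 − 0.55q = 23.3 + 0.74q → q* = 11.7829, p* = 32.0194.
At the ceiling p = 30, quantity supplied = (30 − 23.3)/0.74 = 9.0541.
Willingness to pay at q' = 9.0541: 38.5 − 0.55·9.0541 = 33.5202.
Δq = 11.7829 − 9.0541 = 2.7288; wedge = 33.5202 − 30 = 3.5202.
Welfare loss = ½ × 2.7288 × 3.5202 = 4.80.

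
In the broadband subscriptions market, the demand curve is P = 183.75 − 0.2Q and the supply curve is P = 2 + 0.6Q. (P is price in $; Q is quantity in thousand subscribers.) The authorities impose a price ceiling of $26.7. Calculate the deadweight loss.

Competitive equilibrium: 183.75 − 0.2Q = 2 + 0.6Q → Q* = 227.1875, P* = 138.3125.
At the ceiling P = 26.7, quantity supplied = (26.7 − 2)/0.6 = 41.1667.
Willingness to pay at Q' = 41.1667: 183.75 − 0.2·41.1667 = 175.5167.
ΔQ = 227.1875 − 41.1667 = 186.0208; wedge = 175.5167 − 26.7 = 148.8167.
Deadweight loss = ½ × 186.0208 × 148.8167 = $13841.50 thousand.

$13841.50 thousand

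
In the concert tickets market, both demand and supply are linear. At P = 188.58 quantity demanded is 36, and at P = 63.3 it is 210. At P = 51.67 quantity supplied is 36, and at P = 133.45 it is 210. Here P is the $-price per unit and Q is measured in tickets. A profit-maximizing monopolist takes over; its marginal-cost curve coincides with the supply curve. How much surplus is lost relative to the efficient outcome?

Demand slope = (63.3 − 188.58)/(210 − 36) = −0.72, so P = 214.5 − 0.72Q.
Supply slope = (133.45 − 51.67)/(210 − 36) = 0.47, so P = 34.75 + 0.47Q.
Competitive equilibrium: 214.5 − 0.72Q = 34.75 + 0.47Q → Q* = 151.0504, P* = 105.7437.
Marginal revenue: MR = 214.5 − 1.44Q. Set MR = MC: 214.5 − 1.44Q = 34.75 + 0.47Q → Q_m = 94.1099.
Price P_m = 214.5 − 0.72·94.1099 = 146.7409; MC(Q_m) = 34.75 + 0.47·94.1099 = 78.9817.
Competitive Q* = 151.0504, so ΔQ = 56.9405; wedge = 146.7409 − 78.9817 = 67.7592.
Welfare loss = ½ × 56.9405 × 67.7592 = $1929.12.

$1929.12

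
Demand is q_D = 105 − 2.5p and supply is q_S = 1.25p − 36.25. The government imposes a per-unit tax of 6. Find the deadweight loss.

15

In inverse form: demand p = 42 − 0.4q, supply p = 29 + 0.8q.
Competitive equilibrium: 42 − 0.4q = 29 + 0.8q → q* = 10.8333, p* = 37.6667.
With the tax, the buyer price exceeds the seller price by 6: (42 − 0.4q) − (29 + 0.8q) = 6 → q' = 5.8333.
Δq = 10.8333 − 5.8333 = 5; the wedge equals the tax, 6.
DWL = ½ × 5 × 6 = 15.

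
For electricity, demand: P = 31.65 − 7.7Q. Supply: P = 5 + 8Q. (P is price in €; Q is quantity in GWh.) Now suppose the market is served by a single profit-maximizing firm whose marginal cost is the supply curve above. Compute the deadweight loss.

€2.45

Competitive equilibrium: 31.65 − 7.7Q = 5 + 8Q → Q* = 1.6975, P* = 18.5796.
Marginal revenue: MR = 31.65 − 15.4Q. Set MR = MC: 31.65 − 15.4Q = 5 + 8Q → Q_m = 1.1389.
Price P_m = 31.65 − 7.7·1.1389 = 22.8805; MC(Q_m) = 5 + 8·1.1389 = 14.1112.
Competitive Q* = 1.6975, so ΔQ = 0.5586; wedge = 22.8805 − 14.1112 = 8.7693.
DWL = ½ × 0.5586 × 8.7693 = €2.45.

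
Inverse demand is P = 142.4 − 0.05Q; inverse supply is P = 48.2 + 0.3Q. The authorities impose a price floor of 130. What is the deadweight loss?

78.23

Competitive equilibrium: 142.4 − 0.05Q = 48.2 + 0.3Q → Q* = 269.1429, P* = 128.9429.
At the floor P = 130, quantity demanded = (142.4 − 130)/0.05 = 248.
Sellers' marginal cost at Q' = 248: 48.2 + 0.3·248 = 122.6.
ΔQ = 269.1429 − 248 = 21.1429; wedge = 130 − 122.6 = 7.4.
Deadweight loss = ½ × 21.1429 × 7.4 = 78.23.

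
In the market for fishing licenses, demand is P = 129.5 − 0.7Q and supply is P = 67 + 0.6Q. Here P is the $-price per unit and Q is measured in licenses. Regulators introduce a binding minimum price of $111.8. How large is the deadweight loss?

Competitive equilibrium: 129.5 − 0.7Q = 67 + 0.6Q → Q* = 48.0769, P* = 95.8462.
At the floor P = 111.8, quantity demanded = (129.5 − 111.8)/0.7 = 25.2857.
Sellers' marginal cost at Q' = 25.2857: 67 + 0.6·25.2857 = 82.1714.
ΔQ = 48.0769 − 25.2857 = 22.7912; wedge = 111.8 − 82.1714 = 29.6286.
Welfare loss = ½ × 22.7912 × 29.6286 = $337.64.

$337.64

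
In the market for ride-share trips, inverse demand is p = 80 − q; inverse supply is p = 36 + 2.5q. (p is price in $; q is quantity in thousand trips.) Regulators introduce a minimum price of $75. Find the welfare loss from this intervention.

Competitive equilibrium: 80 − q = 36 + 2.5q → q* = 12.5714, p* = 67.4286.
At the floor p = 75, quantity demanded = (80 − 75)/1 = 5.
Sellers' marginal cost at q' = 5: 36 + 2.5·5 = 48.5.
Δq = 12.5714 − 5 = 7.5714; wedge = 75 − 48.5 = 26.5.
DWL = ½ × 7.5714 × 26.5 = $100.32 thousand.

$100.32 thousand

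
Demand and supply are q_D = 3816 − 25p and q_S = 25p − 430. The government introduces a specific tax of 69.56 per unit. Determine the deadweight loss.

In inverse form: demand p = 152.64 − 0.04q, supply p = 17.2 + 0.04q.
Competitive equilibrium: 152.64 − 0.04q = 17.2 + 0.04q → q* = 1693, p* = 84.92.
With the tax, the buyer price exceeds the seller price by 69.56: (152.64 − 0.04q) − (17.2 + 0.04q) = 69.56 → q' = 823.5.
Δq = 1693 − 823.5 = 869.5; the wedge equals the tax, 69.56.
DWL = ½ × 869.5 × 69.56 = 30241.21.

30241.21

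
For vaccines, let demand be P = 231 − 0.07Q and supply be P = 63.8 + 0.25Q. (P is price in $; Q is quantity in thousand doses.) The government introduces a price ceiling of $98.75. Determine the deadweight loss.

Competitive equilibrium: 231 − 0.07Q = 63.8 + 0.25Q → Q* = 522.5, P* = 194.425.
At the ceiling P = 98.75, quantity supplied = (98.75 − 63.8)/0.25 = 139.8.
Willingness to pay at Q' = 139.8: 231 − 0.07·139.8 = 221.214.
ΔQ = 522.5 − 139.8 = 382.7; wedge = 221.214 − 98.75 = 122.464.
Deadweight loss = ½ × 382.7 × 122.464 = $23433.49 thousand.

$23433.49 thousand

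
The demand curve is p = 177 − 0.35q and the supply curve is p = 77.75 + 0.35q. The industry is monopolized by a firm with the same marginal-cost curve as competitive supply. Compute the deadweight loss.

781.79

Competitive equilibrium: 177 − 0.35q = 77.75 + 0.35q → q* = 141.7857, p* = 127.375.
Marginal revenue: MR = 177 − 0.7q. Set MR = MC: 177 − 0.7q = 77.75 + 0.35q → q_m = 94.5238.
Price p_m = 177 − 0.35·94.5238 = 143.9167; MC(q_m) = 77.75 + 0.35·94.5238 = 110.8333.
Competitive q* = 141.7857, so Δq = 47.2619; wedge = 143.9167 − 110.8333 = 33.0834.
DWL = ½ × 47.2619 × 33.0834 = 781.79.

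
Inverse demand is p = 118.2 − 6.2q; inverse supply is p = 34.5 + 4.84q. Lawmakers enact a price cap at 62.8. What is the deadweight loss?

Competitive equilibrium: 118.2 − 6.2q = 34.5 + 4.84q → q* = 7.5815, p* = 71.1946.
At the ceiling p = 62.8, quantity supplied = (62.8 − 34.5)/4.84 = 5.8471.
Willingness to pay at q' = 5.8471: 118.2 − 6.2·5.8471 = 81.948.
Δq = 7.5815 − 5.8471 = 1.7344; wedge = 81.948 − 62.8 = 19.148.
Welfare loss = ½ × 1.7344 × 19.148 = 16.61.

16.61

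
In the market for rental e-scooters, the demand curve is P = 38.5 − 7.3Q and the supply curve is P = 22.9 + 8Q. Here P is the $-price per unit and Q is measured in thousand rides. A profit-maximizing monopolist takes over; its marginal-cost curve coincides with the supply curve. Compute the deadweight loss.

Competitive equilibrium: 38.5 − 7.3Q = 22.9 + 8Q → Q* = 1.0196, P* = 31.0569.
Marginal revenue: MR = 38.5 − 14.6Q. Set MR = MC: 38.5 − 14.6Q = 22.9 + 8Q → Q_m = 0.6903.
Price P_m = 38.5 − 7.3·0.6903 = 33.4608; MC(Q_m) = 22.9 + 8·0.6903 = 28.4224.
Competitive Q* = 1.0196, so ΔQ = 0.3293; wedge = 33.4608 − 28.4224 = 5.0384.
Deadweight loss = ½ × 0.3293 × 5.0384 = $0.83 thousand.

$0.83 thousand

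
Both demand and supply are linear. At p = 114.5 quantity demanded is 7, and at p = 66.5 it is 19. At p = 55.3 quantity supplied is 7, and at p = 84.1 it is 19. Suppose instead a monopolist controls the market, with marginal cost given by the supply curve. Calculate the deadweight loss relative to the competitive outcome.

Demand slope = (66.5 − 114.5)/(19 − 7) = −4, so p = 142.5 − 4q.
Supply slope = (84.1 − 55.3)/(19 − 7) = 2.4, so p = 38.5 + 2.4q.
Competitive equilibrium: 142.5 − 4q = 38.5 + 2.4q → q* = 16.25, p* = 77.5.
Marginal revenue: MR = 142.5 − 8q. Set MR = MC: 142.5 − 8q = 38.5 + 2.4q → q_m = 10.
Price p_m = 142.5 − 4·10 = 102.5; MC(q_m) = 38.5 + 2.4·10 = 62.5.
Competitive q* = 16.25, so Δq = 6.25; wedge = 102.5 − 62.5 = 40.
The triangle = ½ × 6.25 × 40 = 125.

125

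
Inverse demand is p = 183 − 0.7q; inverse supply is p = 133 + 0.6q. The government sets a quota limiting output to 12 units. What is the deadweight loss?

455.14

Competitive equilibrium: 183 − 0.7q = 133 + 0.6q → q* = 38.4615, p* = 156.0769.
At q = 12: demand price = 183 − 0.7·12 = 174.6; supply price = 133 + 0.6·12 = 140.2.
Δq = 38.4615 − 12 = 26.4615; wedge = 174.6 − 140.2 = 34.4.
DWL = ½ × 26.4615 × 34.4 = 455.14.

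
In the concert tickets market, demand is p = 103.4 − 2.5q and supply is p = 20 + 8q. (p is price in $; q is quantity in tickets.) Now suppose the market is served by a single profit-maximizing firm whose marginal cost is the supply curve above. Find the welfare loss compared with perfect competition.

$12.25

Competitive equilibrium: 103.4 − 2.5q = 20 + 8q → q* = 7.9429, p* = 83.5429.
Marginal revenue: MR = 103.4 − 5q. Set MR = MC: 103.4 − 5q = 20 + 8q → q_m = 6.4154.
Price p_m = 103.4 − 2.5·6.4154 = 87.3615; MC(q_m) = 20 + 8·6.4154 = 71.3232.
Competitive q* = 7.9429, so Δq = 1.5275; wedge = 87.3615 − 71.3232 = 16.0383.
The triangle = ½ × 1.5275 × 16.0383 = $12.25.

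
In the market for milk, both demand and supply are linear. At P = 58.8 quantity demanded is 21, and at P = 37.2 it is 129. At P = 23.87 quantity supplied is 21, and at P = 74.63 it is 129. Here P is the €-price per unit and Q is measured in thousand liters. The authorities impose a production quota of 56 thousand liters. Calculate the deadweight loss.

Demand slope = (37.2 − 58.8)/(129 − 21) = −0.2, so P = 63 − 0.2Q.
Supply slope = (74.63 − 23.87)/(129 − 21) = 0.47, so P = 14 + 0.47Q.
Competitive equilibrium: 63 − 0.2Q = 14 + 0.47Q → Q* = 73.1343, P* = 48.3731.
At Q = 56: demand price = 63 − 0.2·56 = 51.8; supply price = 14 + 0.47·56 = 40.32.
ΔQ = 73.1343 − 56 = 17.1343; wedge = 51.8 − 40.32 = 11.48.
Deadweight loss = ½ × 17.1343 × 11.48 = €98.35 thousand.

€98.35 thousand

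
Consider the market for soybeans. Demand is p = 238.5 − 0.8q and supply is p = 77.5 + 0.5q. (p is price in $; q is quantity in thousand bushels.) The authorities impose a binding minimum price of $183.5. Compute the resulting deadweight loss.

Competitive equilibrium: 238.5 − 0.8q = 77.5 + 0.5q → q* = 123.8462, p* = 139.4231.
At the floor p = 183.5, quantity demanded = (238.5 − 183.5)/0.8 = 68.75.
Sellers' marginal cost at q' = 68.75: 77.5 + 0.5·68.75 = 111.875.
Δq = 123.8462 − 68.75 = 55.0962; wedge = 183.5 − 111.875 = 71.625.
The triangle = ½ × 55.0962 × 71.625 = $1973.13 thousand.

$1973.13 thousand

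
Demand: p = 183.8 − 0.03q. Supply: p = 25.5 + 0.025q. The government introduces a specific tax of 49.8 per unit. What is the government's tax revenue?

Competitive equilibrium: 183.8 − 0.03q = 25.5 + 0.025q → q* = 2878.1818, p* = 97.4545.
With the tax, the buyer price exceeds the seller price by 49.8: (183.8 − 0.03q) − (25.5 + 0.025q) = 49.8 → q' = 1972.7273.
Tax revenue = 49.8 × 1972.7273 = 98241.82.

98241.82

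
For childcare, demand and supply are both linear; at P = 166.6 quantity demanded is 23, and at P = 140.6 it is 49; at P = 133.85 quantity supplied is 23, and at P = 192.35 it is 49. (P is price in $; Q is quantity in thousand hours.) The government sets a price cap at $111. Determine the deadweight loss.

Demand slope = (140.6 − 166.6)/(49 − 23) = −1, so P = 189.6 − Q.
Supply slope = (192.35 − 133.85)/(49 − 23) = 2.25, so P = 82.1 + 2.25Q.
Competitive equilibrium: 189.6 − Q = 82.1 + 2.25Q → Q* = 33.0769, P* = 156.5231.
At the ceiling P = 111, quantity supplied = (111 − 82.1)/2.25 = 12.8444.
Willingness to pay at Q' = 12.8444: 189.6 − 1·12.8444 = 176.7556.
ΔQ = 33.0769 − 12.8444 = 20.2325; wedge = 176.7556 − 111 = 65.7556.
DWL = ½ × 20.2325 × 65.7556 = $665.20 thousand.

$665.20 thousand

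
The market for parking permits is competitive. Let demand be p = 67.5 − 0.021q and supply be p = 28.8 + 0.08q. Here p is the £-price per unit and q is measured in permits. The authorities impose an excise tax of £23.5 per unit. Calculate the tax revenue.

Competitive equilibrium: 67.5 − 0.021q = 28.8 + 0.08q → q* = 383.1683, p* = 59.4535.
With the tax, the buyer price exceeds the seller price by 23.5: (67.5 − 0.021q) − (28.8 + 0.08q) = 23.5 → q' = 150.495.
Tax revenue = 23.5 × 150.495 = £3536.63.

£3536.63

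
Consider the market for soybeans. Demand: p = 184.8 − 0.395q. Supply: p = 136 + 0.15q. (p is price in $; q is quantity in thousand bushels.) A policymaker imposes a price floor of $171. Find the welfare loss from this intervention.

Competitive equilibrium: 184.8 − 0.395q = 136 + 0.15q → q* = 89.5413, p* = 149.4312.
At the floor p = 171, quantity demanded = (184.8 − 171)/0.395 = 34.9367.
Sellers' marginal cost at q' = 34.9367: 136 + 0.15·34.9367 = 141.2405.
Δq = 89.5413 − 34.9367 = 54.6046; wedge = 171 − 141.2405 = 29.7595.
DWL = ½ × 54.6046 × 29.7595 = $812.50 thousand.

$812.50 thousand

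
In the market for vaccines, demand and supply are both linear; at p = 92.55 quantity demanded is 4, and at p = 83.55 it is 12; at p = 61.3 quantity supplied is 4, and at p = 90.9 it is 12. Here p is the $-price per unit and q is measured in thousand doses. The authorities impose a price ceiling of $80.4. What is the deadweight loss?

$4.17 thousand

Demand slope = (83.55 − 92.55)/(12 − 4) = −1.125, so p = 97.05 − 1.125q.
Supply slope = (90.9 − 61.3)/(12 − 4) = 3.7, so p = 46.5 + 3.7q.
Competitive equilibrium: 97.05 − 1.125q = 46.5 + 3.7q → q* = 10.4767, p* = 85.2637.
At the ceiling p = 80.4, quantity supplied = (80.4 − 46.5)/3.7 = 9.1622.
Willingness to pay at q' = 9.1622: 97.05 − 1.125·9.1622 = 86.7425.
Δq = 10.4767 − 9.1622 = 1.3145; wedge = 86.7425 − 80.4 = 6.3425.
The triangle = ½ × 1.3145 × 6.3425 = $4.17 thousand.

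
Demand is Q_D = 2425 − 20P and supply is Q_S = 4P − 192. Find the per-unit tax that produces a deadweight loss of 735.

In inverse form: demand P = 121.25 − 0.05Q, supply P = 48 + 0.25Q.
Competitive equilibrium: 121.25 − 0.05Q = 48 + 0.25Q → Q* = 244.1667, P* = 109.0417.
A tax t gives ΔQ = t/0.3 and wedge t, so DWL = t²/0.6.
t²/0.6 = 735 → t² = 441 → t = 21.

21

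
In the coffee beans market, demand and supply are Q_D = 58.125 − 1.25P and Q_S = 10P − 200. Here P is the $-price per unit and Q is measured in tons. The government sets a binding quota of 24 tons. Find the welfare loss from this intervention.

In inverse form: demand P = 46.5 − 0.8Q, supply P = 20 + 0.1Q.
Competitive equilibrium: 46.5 − 0.8Q = 20 + 0.1Q → Q* = 29.4444, P* = 22.9444.
At Q = 24: demand price = 46.5 − 0.8·24 = 27.3; supply price = 20 + 0.1·24 = 22.4.
ΔQ = 29.4444 − 24 = 5.4444; wedge = 27.3 − 22.4 = 4.9.
DWL = ½ × 5.4444 × 4.9 = $13.34.

$13.34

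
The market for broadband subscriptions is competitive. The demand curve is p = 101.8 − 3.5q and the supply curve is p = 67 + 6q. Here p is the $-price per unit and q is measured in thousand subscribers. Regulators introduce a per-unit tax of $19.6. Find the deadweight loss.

Competitive equilibrium: 101.8 − 3.5q = 67 + 6q → q* = 3.6632, p* = 88.9789.
With the tax, the buyer price exceeds the seller price by 19.6: (101.8 − 3.5q) − (67 + 6q) = 19.6 → q' = 1.6.
Δq = 3.6632 − 1.6 = 2.0632; the wedge equals the tax, 19.6.
Deadweight loss = ½ × 2.0632 × 19.6 = $20.22 thousand.

$20.22 thousand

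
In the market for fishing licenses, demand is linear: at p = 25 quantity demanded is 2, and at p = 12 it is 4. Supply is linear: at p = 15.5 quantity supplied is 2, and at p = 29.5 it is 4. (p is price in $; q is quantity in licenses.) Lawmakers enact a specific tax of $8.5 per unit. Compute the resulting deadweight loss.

Demand slope = (12 − 25)/(4 − 2) = −6.5, so p = 38 − 6.5q.
Supply slope = (29.5 − 15.5)/(4 − 2) = 7, so p = 1.5 + 7q.
Competitive equilibrium: 38 − 6.5q = 1.5 + 7q → q* = 2.7037, p* = 20.4259.
With the tax, the buyer price exceeds the seller price by 8.5: (38 − 6.5q) − (1.5 + 7q) = 8.5 → q' = 2.0741.
Δq = 2.7037 − 2.0741 = 0.6296; the wedge equals the tax, 8.5.
Welfare loss = ½ × 0.6296 × 8.5 = $2.68.

$2.68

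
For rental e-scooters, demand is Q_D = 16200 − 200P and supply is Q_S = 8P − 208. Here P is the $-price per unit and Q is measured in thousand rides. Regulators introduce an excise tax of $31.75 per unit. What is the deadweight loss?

In inverse form: demand P = 81 − 0.005Q, supply P = 26 + 0.125Q.
Competitive equilibrium: 81 − 0.005Q = 26 + 0.125Q → Q* = 423.0769, P* = 78.8846.
With the tax, the buyer price exceeds the seller price by 31.75: (81 − 0.005Q) − (26 + 0.125Q) = 31.75 → Q' = 178.8462.
ΔQ = 423.0769 − 178.8462 = 244.2307; the wedge equals the tax, 31.75.
Welfare loss = ½ × 244.2307 × 31.75 = $3877.16 thousand.

$3877.16 thousand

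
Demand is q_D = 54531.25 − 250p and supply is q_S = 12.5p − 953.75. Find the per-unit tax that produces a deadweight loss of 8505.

37.8

In inverse form: demand p = 218.125 − 0.004q, supply p = 76.3 + 0.08q.
Competitive equilibrium: 218.125 − 0.004q = 76.3 + 0.08q → q* = 1688.3929, p* = 211.3714.
A tax t gives Δq = t/0.084 and wedge t, so DWL = t²/0.168.
t²/0.168 = 8505 → t² = 1428.84 → t = 37.8.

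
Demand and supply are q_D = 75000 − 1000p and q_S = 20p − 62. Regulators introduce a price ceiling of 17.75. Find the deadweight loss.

31804.90

In inverse form: demand p = 75 − 0.001q, supply p = 3.1 + 0.05q.
Competitive equilibrium: 75 − 0.001q = 3.1 + 0.05q → q* = 1409.8039, p* = 73.5902.
At the ceiling p = 17.75, quantity supplied = (17.75 − 3.1)/0.05 = 293.
Willingness to pay at q' = 293: 75 − 0.001·293 = 74.707.
Δq = 1409.8039 − 293 = 1116.8039; wedge = 74.707 − 17.75 = 56.957.
DWL = ½ × 1116.8039 × 56.957 = 31804.90.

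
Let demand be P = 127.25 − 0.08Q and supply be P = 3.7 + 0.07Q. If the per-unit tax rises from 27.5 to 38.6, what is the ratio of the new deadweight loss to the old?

Competitive equilibrium: 127.25 − 0.08Q = 3.7 + 0.07Q → Q* = 823.6667, P* = 61.3567.
For a per-unit tax t: ΔQ = t/0.15, so DWL = ½·t·(t/0.15) = t²/0.3.
At t = 27.5: DWL = 2520.833. At t = 38.6: DWL = 4966.533.
Ratio = (38.6/27.5)² = 1.970.

1.970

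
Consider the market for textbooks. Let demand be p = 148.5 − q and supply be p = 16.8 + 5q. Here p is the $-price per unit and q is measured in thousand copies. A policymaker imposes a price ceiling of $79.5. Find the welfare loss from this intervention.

Competitive equilibrium: 148.5 − q = 16.8 + 5q → q* = 21.95, p* = 126.55.
At the ceiling p = 79.5, quantity supplied = (79.5 − 16.8)/5 = 12.54.
Willingness to pay at q' = 12.54: 148.5 − 1·12.54 = 135.96.
Δq = 21.95 − 12.54 = 9.41; wedge = 135.96 − 79.5 = 56.46.
Welfare loss = ½ × 9.41 × 56.46 = $265.64 thousand.

$265.64 thousand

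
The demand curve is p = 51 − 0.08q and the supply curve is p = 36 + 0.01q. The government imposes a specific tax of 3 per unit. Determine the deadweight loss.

Competitive equilibrium: 51 − 0.08q = 36 + 0.01q → q* = 166.6667, p* = 37.6667.
With the tax, the buyer price exceeds the seller price by 3: (51 − 0.08q) − (36 + 0.01q) = 3 → q' = 133.3333.
Δq = 166.6667 − 133.3333 = 33.3334; the wedge equals the tax, 3.
Deadweight loss = ½ × 33.3334 × 3 = 50.

50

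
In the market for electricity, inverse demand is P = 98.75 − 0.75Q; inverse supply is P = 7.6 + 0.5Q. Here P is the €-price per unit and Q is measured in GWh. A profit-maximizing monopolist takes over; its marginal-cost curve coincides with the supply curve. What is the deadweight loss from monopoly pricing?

Competitive equilibrium: 98.75 − 0.75Q = 7.6 + 0.5Q → Q* = 72.92, P* = 44.06.
Marginal revenue: MR = 98.75 − 1.5Q. Set MR = MC: 98.75 − 1.5Q = 7.6 + 0.5Q → Q_m = 45.575.
Price P_m = 98.75 − 0.75·45.575 = 64.5688; MC(Q_m) = 7.6 + 0.5·45.575 = 30.3875.
Competitive Q* = 72.92, so ΔQ = 27.345; wedge = 64.5688 − 30.3875 = 34.1813.
DWL = ½ × 27.345 × 34.1813 = €467.34.

€467.34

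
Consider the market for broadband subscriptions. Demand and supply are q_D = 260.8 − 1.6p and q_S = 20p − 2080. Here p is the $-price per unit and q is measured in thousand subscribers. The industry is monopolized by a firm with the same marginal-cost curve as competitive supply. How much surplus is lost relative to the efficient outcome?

In inverse form: demand p = 163 − 0.625q, supply p = 104 + 0.05q.
Competitive equilibrium: 163 − 0.625q = 104 + 0.05q → q* = 87.4074, p* = 108.3704.
Marginal revenue: MR = 163 − 1.25q. Set MR = MC: 163 − 1.25q = 104 + 0.05q → q_m = 45.3846.
Price p_m = 163 − 0.625·45.3846 = 134.6346; MC(q_m) = 104 + 0.05·45.3846 = 106.2692.
Competitive q* = 87.4074, so Δq = 42.0228; wedge = 134.6346 − 106.2692 = 28.3654.
The triangle = ½ × 42.0228 × 28.3654 = $596 thousand.

$596 thousand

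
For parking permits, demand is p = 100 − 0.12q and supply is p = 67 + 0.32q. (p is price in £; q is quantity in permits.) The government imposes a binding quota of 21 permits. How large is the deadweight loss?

Competitive equilibrium: 100 − 0.12q = 67 + 0.32q → q* = 75, p* = 91.
At q = 21: demand price = 100 − 0.12·21 = 97.48; supply price = 67 + 0.32·21 = 73.72.
Δq = 75 − 21 = 54; wedge = 97.48 − 73.72 = 23.76.
Deadweight loss = ½ × 54 × 23.76 = £641.52.

£641.52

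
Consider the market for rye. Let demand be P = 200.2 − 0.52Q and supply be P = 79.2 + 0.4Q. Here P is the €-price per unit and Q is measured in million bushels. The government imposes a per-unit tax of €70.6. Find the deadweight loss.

Competitive equilibrium: 200.2 − 0.52Q = 79.2 + 0.4Q → Q* = 131.5217, P* = 131.8087.
With the tax, the buyer price exceeds the seller price by 70.6: (200.2 − 0.52Q) − (79.2 + 0.4Q) = 70.6 → Q' = 54.7826.
ΔQ = 131.5217 − 54.7826 = 76.7391; the wedge equals the tax, 70.6.
DWL = ½ × 76.7391 × 70.6 = €2708.89 million.

€2708.89 million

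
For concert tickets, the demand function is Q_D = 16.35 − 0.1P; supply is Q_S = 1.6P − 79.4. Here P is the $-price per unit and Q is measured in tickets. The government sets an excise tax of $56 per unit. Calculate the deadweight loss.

In inverse form: demand P = 163.5 − 10Q, supply P = 49.625 + 0.625Q.
Competitive equilibrium: 163.5 − 10Q = 49.625 + 0.625Q → Q* = 10.71765, P* = 56.32353.
With the tax, the buyer price exceeds the seller price by 56: (163.5 − 10Q) − (49.625 + 0.625Q) = 56 → Q' = 5.44706.
ΔQ = 10.71765 − 5.44706 = 5.27059; the wedge equals the tax, 56.
Deadweight loss = ½ × 5.27059 × 56 = $147.58.

$147.58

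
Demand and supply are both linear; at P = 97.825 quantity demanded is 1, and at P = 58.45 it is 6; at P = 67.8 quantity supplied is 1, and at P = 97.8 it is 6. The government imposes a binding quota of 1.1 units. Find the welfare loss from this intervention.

Demand slope = (58.45 − 97.825)/(6 − 1) = −7.875, so P = 105.7 − 7.875Q.
Supply slope = (97.8 − 67.8)/(6 − 1) = 6, so P = 61.8 + 6Q.
Competitive equilibrium: 105.7 − 7.875Q = 61.8 + 6Q → Q* = 3.164, P* = 80.7838.
At Q = 1.1: demand price = 105.7 − 7.875·1.1 = 97.0375; supply price = 61.8 + 6·1.1 = 68.4.
ΔQ = 3.164 − 1.1 = 2.064; wedge = 97.0375 − 68.4 = 28.6375.
Deadweight loss = ½ × 2.064 × 28.6375 = 29.55.

29.55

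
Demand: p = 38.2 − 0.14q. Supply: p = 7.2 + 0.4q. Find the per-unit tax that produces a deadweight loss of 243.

Competitive equilibrium: 38.2 − 0.14q = 7.2 + 0.4q → q* = 57.4074, p* = 30.163.
A tax t gives Δq = t/0.54 and wedge t, so DWL = t²/1.08.
t²/1.08 = 243 → t² = 262.44 → t = 16.2.

16.2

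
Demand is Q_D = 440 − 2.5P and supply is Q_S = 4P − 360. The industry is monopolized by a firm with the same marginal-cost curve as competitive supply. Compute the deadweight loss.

825.65

In inverse form: demand P = 176 − 0.4Q, supply P = 90 + 0.25Q.
Competitive equilibrium: 176 − 0.4Q = 90 + 0.25Q → Q* = 132.3077, P* = 123.0769.
Marginal revenue: MR = 176 − 0.8Q. Set MR = MC: 176 − 0.8Q = 90 + 0.25Q → Q_m = 81.9048.
Price P_m = 176 − 0.4·81.9048 = 143.2381; MC(Q_m) = 90 + 0.25·81.9048 = 110.4762.
Competitive Q* = 132.3077, so ΔQ = 50.4029; wedge = 143.2381 − 110.4762 = 32.7619.
DWL = ½ × 50.4029 × 32.7619 = 825.65.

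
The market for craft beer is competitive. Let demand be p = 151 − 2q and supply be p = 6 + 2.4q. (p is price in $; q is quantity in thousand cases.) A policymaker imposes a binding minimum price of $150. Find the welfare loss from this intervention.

$2317.25 thousand

Competitive equilibrium: 151 − 2q = 6 + 2.4q → q* = 32.9545, p* = 85.0909.
At the floor p = 150, quantity demanded = (151 − 150)/2 = 0.5.
Sellers' marginal cost at q' = 0.5: 6 + 2.4·0.5 = 7.2.
Δq = 32.9545 − 0.5 = 32.4545; wedge = 150 − 7.2 = 142.8.
The triangle = ½ × 32.4545 × 142.8 = $2317.25 thousand.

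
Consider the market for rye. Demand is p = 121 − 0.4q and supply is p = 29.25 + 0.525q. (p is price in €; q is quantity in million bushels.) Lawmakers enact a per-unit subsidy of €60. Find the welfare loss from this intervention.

Competitive equilibrium: 121 − 0.4q = 29.25 + 0.525q → q* = 99.1892, p* = 81.3243.
The subsidy lowers effective supply by 60: p = 0.525q − 30.75.
New quantity: 121 − 0.4q = 0.525q − 30.75 → q' = 164.0541.
Overproduction Δq = 164.0541 − 99.1892 = 64.8649; wedge = subsidy = 60.
Welfare loss = ½ × 64.8649 × 60 = €1945.95 million.

€1945.95 million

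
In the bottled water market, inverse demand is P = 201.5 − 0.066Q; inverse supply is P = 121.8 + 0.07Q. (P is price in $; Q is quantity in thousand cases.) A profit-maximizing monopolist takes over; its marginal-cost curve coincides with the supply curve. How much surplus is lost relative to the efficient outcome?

Competitive equilibrium: 201.5 − 0.066Q = 121.8 + 0.07Q → Q* = 586.0294, P* = 162.8221.
Marginal revenue: MR = 201.5 − 0.132Q. Set MR = MC: 201.5 − 0.132Q = 121.8 + 0.07Q → Q_m = 394.5545.
Price P_m = 201.5 − 0.066·394.5545 = 175.4594; MC(Q_m) = 121.8 + 0.07·394.5545 = 149.4188.
Competitive Q* = 586.0294, so ΔQ = 191.4749; wedge = 175.4594 − 149.4188 = 26.0406.
The triangle = ½ × 191.4749 × 26.0406 = $2493.06 thousand.

$2493.06 thousand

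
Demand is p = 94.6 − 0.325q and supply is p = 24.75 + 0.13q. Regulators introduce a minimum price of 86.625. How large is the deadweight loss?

3784.54

Competitive equilibrium: 94.6 − 0.325q = 24.75 + 0.13q → q* = 153.5165, p* = 44.7071.
At the floor p = 86.625, quantity demanded = (94.6 − 86.625)/0.325 = 24.5385.
Sellers' marginal cost at q' = 24.5385: 24.75 + 0.13·24.5385 = 27.94.
Δq = 153.5165 − 24.5385 = 128.978; wedge = 86.625 − 27.94 = 58.685.
Deadweight loss = ½ × 128.978 × 58.685 = 3784.54.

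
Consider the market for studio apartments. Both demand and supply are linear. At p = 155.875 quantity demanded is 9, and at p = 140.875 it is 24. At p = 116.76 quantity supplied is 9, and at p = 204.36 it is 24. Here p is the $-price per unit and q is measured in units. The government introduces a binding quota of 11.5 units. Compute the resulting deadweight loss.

Demand slope = (140.875 − 155.875)/(24 − 9) = −1, so p = 164.875 − q.
Supply slope = (204.36 − 116.76)/(24 − 9) = 5.84, so p = 64.2 + 5.84q.
Competitive equilibrium: 164.875 − q = 64.2 + 5.84q → q* = 14.7186, p* = 150.1564.
At q = 11.5: demand price = 164.875 − 1·11.5 = 153.375; supply price = 64.2 + 5.84·11.5 = 131.36.
Δq = 14.7186 − 11.5 = 3.2186; wedge = 153.375 − 131.36 = 22.015.
Welfare loss = ½ × 3.2186 × 22.015 = $35.43.

$35.43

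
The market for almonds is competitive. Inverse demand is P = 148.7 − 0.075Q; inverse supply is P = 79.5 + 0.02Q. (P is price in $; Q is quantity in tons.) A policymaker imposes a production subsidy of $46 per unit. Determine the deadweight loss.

$11136.84

Competitive equilibrium: 148.7 − 0.075Q = 79.5 + 0.02Q → Q* = 728.4211, P* = 94.0684.
The subsidy lowers effective supply by 46: P = 33.5 + 0.02Q.
New quantity: 148.7 − 0.075Q = 33.5 + 0.02Q → Q' = 1212.6316.
Overproduction ΔQ = 1212.6316 − 728.4211 = 484.2105; wedge = subsidy = 46.
Deadweight loss = ½ × 484.2105 × 46 = $11136.84.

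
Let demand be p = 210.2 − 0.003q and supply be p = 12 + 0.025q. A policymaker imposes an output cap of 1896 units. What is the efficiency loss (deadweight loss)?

Competitive equilibrium: 210.2 − 0.003q = 12 + 0.025q → q* = 7078.5714, p* = 188.9643.
At q = 1896: demand price = 210.2 − 0.003·1896 = 204.512; supply price = 12 + 0.025·1896 = 59.4.
Δq = 7078.5714 − 1896 = 5182.5714; wedge = 204.512 − 59.4 = 145.112.
The triangle = ½ × 5182.5714 × 145.112 = 376026.65.

376026.65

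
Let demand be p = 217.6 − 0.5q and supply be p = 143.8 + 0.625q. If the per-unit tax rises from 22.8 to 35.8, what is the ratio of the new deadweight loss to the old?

Competitive equilibrium: 217.6 − 0.5q = 143.8 + 0.625q → q* = 65.6, p* = 184.8.
For a per-unit tax t: Δq = t/1.125, so DWL = ½·t·(t/1.125) = t²/2.25.
At t = 22.8: DWL = 231.04. At t = 35.8: DWL = 569.618.
Ratio = (35.8/22.8)² = 2.465.

2.465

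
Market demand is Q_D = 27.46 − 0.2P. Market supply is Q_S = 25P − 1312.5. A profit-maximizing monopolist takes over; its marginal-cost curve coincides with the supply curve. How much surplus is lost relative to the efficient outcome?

In inverse form: demand P = 137.3 − 5Q, supply P = 52.5 + 0.04Q.
Competitive equilibrium: 137.3 − 5Q = 52.5 + 0.04Q → Q* = 16.8254, P* = 53.173.
Marginal revenue: MR = 137.3 − 10Q. Set MR = MC: 137.3 − 10Q = 52.5 + 0.04Q → Q_m = 8.4462.
Price P_m = 137.3 − 5·8.4462 = 95.069; MC(Q_m) = 52.5 + 0.04·8.4462 = 52.8378.
Competitive Q* = 16.8254, so ΔQ = 8.3792; wedge = 95.069 − 52.8378 = 42.2312.
Deadweight loss = ½ × 8.3792 × 42.2312 = 176.93.

176.93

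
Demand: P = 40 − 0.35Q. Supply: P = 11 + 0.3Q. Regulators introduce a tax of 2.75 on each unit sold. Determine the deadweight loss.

5.82

Competitive equilibrium: 40 − 0.35Q = 11 + 0.3Q → Q* = 44.6154, P* = 24.3846.
With the tax, the buyer price exceeds the seller price by 2.75: (40 − 0.35Q) − (11 + 0.3Q) = 2.75 → Q' = 40.3846.
ΔQ = 44.6154 − 40.3846 = 4.2308; the wedge equals the tax, 2.75.
Deadweight loss = ½ × 4.2308 × 2.75 = 5.82.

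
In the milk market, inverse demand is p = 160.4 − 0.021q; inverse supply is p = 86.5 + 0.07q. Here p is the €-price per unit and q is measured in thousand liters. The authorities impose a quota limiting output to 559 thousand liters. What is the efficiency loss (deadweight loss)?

Competitive equilibrium: 160.4 − 0.021q = 86.5 + 0.07q → q* = 812.0879, p* = 143.3462.
At q = 559: demand price = 160.4 − 0.021·559 = 148.661; supply price = 86.5 + 0.07·559 = 125.63.
Δq = 812.0879 − 559 = 253.0879; wedge = 148.661 − 125.63 = 23.031.
The triangle = ½ × 253.0879 × 23.031 = €2914.43 thousand.

€2914.43 thousand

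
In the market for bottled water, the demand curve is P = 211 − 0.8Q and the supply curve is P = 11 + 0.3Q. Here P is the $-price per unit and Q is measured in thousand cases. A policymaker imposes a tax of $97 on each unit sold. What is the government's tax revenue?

Competitive equilibrium: 211 − 0.8Q = 11 + 0.3Q → Q* = 181.8182, P* = 65.5455.
With the tax, the buyer price exceeds the seller price by 97: (211 − 0.8Q) − (11 + 0.3Q) = 97 → Q' = 93.6364.
Tax revenue = 97 × 93.6364 = $9082.73 thousand.

$9082.73 thousand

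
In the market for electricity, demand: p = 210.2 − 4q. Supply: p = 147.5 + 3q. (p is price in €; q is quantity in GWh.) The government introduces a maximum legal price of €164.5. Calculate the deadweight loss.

€37.90

Competitive equilibrium: 210.2 − 4q = 147.5 + 3q → q* = 8.95714, p* = 174.37143.
At the ceiling p = 164.5, quantity supplied = (164.5 − 147.5)/3 = 5.66667.
Willingness to pay at q' = 5.66667: 210.2 − 4·5.66667 = 187.53332.
Δq = 8.95714 − 5.66667 = 3.29047; wedge = 187.53332 − 164.5 = 23.03332.
Welfare loss = ½ × 3.29047 × 23.03332 = €37.90.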